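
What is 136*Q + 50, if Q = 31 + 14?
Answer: 6170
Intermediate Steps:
Q = 45
136*Q + 50 = 136*45 + 50 = 6120 + 50 = 6170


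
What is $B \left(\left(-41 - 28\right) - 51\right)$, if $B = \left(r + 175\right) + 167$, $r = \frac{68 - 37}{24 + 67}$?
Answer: $- \frac{3738360}{91} \approx -41081.0$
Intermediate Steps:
$r = \frac{31}{91} \approx 0.34066$
$B = \frac{31153}{91}$ ($B = \left(\frac{31}{91} + 175\right) + 167 = \frac{15956}{91} + 167 = \frac{31153}{91} \approx 342.34$)
$B \left(\left(-41 - 28\right) - 51\right) = \frac{31153 \left(\left(-41 - 28\right) - 51\right)}{91} = \frac{31153 \left(-69 - 51\right)}{91} = \frac{31153}{91} \left(-120\right) = - \frac{3738360}{91}$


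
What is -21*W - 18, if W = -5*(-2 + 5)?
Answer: 297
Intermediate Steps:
W = -15 (W = -5*3 = -15)
-21*W - 18 = -21*(-15) - 18 = 315 - 18 = 297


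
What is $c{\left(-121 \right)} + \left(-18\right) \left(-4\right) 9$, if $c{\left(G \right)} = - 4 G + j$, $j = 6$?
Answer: $1138$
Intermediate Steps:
$c{\left(G \right)} = 6 - 4 G$ ($c{\left(G \right)} = - 4 G + 6 = 6 - 4 G$)
$c{\left(-121 \right)} + \left(-18\right) \left(-4\right) 9 = \left(6 - -484\right) + \left(-18\right) \left(-4\right) 9 = \left(6 + 484\right) + 72 \cdot 9 = 490 + 648 = 1138$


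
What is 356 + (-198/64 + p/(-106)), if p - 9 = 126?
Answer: 596369/1696 ≈ 351.63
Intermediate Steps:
p = 135 (p = 9 + 126 = 135)
356 + (-198/64 + p/(-106)) = 356 + (-198/64 + 135/(-106)) = 356 + (-198*1/64 + 135*(-1/106)) = 356 + (-99/32 - 135/106) = 356 - 7407/1696 = 596369/1696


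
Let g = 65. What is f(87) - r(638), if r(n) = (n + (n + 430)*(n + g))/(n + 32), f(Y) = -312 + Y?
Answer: -451096/335 ≈ -1346.6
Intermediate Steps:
r(n) = (n + (65 + n)*(430 + n))/(32 + n) (r(n) = (n + (n + 430)*(n + 65))/(n + 32) = (n + (430 + n)*(65 + n))/(32 + n) = (n + (65 + n)*(430 + n))/(32 + n))
f(87) - r(638) = (-312 + 87) - (27950 + 638² + 496*638)/(32 + 638) = -225 - (27950 + 407044 + 316448)/670 = -225 - 751442/670 = -225 - 1*375721/335 = -225 - 375721/335 = -451096/335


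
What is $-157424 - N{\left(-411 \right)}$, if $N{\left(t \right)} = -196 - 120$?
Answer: $-157108$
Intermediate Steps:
$N{\left(t \right)} = -316$
$-157424 - N{\left(-411 \right)} = -157424 - -316 = -157424 + 316 = -157108$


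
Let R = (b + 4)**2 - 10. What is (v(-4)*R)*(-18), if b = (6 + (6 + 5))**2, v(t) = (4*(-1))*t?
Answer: -24721632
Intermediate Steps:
v(t) = -4*t
b = 289 (b = (6 + 11)**2 = 17**2 = 289)
R = 85839 (R = (289 + 4)**2 - 10 = 293**2 - 10 = 85849 - 10 = 85839)
(v(-4)*R)*(-18) = (-4*(-4)*85839)*(-18) = (16*85839)*(-18) = 1373424*(-18) = -24721632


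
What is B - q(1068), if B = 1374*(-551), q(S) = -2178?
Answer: -754896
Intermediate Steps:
B = -757074
B - q(1068) = -757074 - 1*(-2178) = -757074 + 2178 = -754896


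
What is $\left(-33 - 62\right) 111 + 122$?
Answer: $-10423$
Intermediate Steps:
$\left(-33 - 62\right) 111 + 122 = \left(-95\right) 111 + 122 = -10545 + 122 = -10423$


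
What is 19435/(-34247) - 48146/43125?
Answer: -108130019/64213125 ≈ -1.6839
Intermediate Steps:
19435/(-34247) - 48146/43125 = 19435*(-1/34247) - 48146*1/43125 = -845/1489 - 48146/43125 = -108130019/64213125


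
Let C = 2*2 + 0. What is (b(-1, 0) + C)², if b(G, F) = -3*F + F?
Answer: 16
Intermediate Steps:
b(G, F) = -2*F
C = 4 (C = 4 + 0 = 4)
(b(-1, 0) + C)² = (-2*0 + 4)² = (0 + 4)² = 4² = 16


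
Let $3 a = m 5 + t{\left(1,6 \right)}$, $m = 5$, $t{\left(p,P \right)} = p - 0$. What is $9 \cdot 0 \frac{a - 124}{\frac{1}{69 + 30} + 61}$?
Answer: $0$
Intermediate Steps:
$t{\left(p,P \right)} = p$ ($t{\left(p,P \right)} = p + 0 = p$)
$a = \frac{26}{3}$ ($a = \frac{5 \cdot 5 + 1}{3} = \frac{25 + 1}{3} = \frac{1}{3} \cdot 26 = \frac{26}{3} \approx 8.6667$)
$9 \cdot 0 \frac{a - 124}{\frac{1}{69 + 30} + 61} = 9 \cdot 0 \frac{\frac{26}{3} - 124}{\frac{1}{69 + 30} + 61} = 0 \left(- \frac{346}{3 \left(\frac{1}{99} + 61\right)}\right) = 0 \left(- \frac{346}{3 \cdot \frac{6040}{99}}\right) = 0 \left(\left(- \frac{346}{3}\right) \frac{99}{6040}\right) = 0 \left(- \frac{5709}{3020}\right) = 0$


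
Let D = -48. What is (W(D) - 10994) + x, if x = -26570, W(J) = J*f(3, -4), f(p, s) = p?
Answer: -37708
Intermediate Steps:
W(J) = 3*J (W(J) = J*3 = 3*J)
(W(D) - 10994) + x = (3*(-48) - 10994) - 26570 = (-144 - 10994) - 26570 = -11138 - 26570 = -37708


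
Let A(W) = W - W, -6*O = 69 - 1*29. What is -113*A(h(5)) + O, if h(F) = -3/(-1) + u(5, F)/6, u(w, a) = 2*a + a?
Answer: -20/3 ≈ -6.6667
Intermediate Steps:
O = -20/3 (O = -(69 - 1*29)/6 = -(69 - 29)/6 = -1/6*40 = -20/3 ≈ -6.6667)
u(w, a) = 3*a
h(F) = 3 + F/2 (h(F) = -3/(-1) + (3*F)/6 = -3*(-1) + (3*F)*(1/6) = 3 + F/2)
A(W) = 0
-113*A(h(5)) + O = -113*0 - 20/3 = 0 - 20/3 = -20/3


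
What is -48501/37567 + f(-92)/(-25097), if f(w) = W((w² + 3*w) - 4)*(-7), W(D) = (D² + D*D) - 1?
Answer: 35224982136362/942818999 ≈ 37361.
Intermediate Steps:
W(D) = -1 + 2*D² (W(D) = (D² + D²) - 1 = 2*D² - 1 = -1 + 2*D²)
f(w) = 7 - 14*(-4 + w² + 3*w)² (f(w) = (-1 + 2*((w² + 3*w) - 4)²)*(-7) = (-1 + 2*(-4 + w² + 3*w)²)*(-7) = 7 - 14*(-4 + w² + 3*w)²)
-48501/37567 + f(-92)/(-25097) = -48501/37567 + (7 - 14*(-4 + (-92)² + 3*(-92))²)/(-25097) = -48501*1/37567 + (7 - 14*(-4 + 8464 - 276)²)*(-1/25097) = -48501/37567 + (7 - 14*8184²)*(-1/25097) = -48501/37567 + (7 - 14*66977856)*(-1/25097) = -48501/37567 + (7 - 937689984)*(-1/25097) = -48501/37567 - 937689977*(-1/25097) = -48501/37567 + 937689977/25097 = 35224982136362/942818999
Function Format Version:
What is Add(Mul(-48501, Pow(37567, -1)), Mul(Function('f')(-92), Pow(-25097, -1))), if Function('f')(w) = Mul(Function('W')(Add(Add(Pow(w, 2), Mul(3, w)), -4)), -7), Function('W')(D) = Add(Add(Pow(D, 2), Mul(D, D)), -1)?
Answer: Rational(35224982136362, 942818999) ≈ 37361.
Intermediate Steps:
Function('W')(D) = Add(-1, Mul(2, Pow(D, 2))) (Function('W')(D) = Add(Add(Pow(D, 2), Pow(D, 2)), -1) = Add(Mul(2, Pow(D, 2)), -1) = Add(-1, Mul(2, Pow(D, 2))))
Function('f')(w) = Add(7, Mul(-14, Pow(Add(-4, Pow(w, 2), Mul(3, w)), 2))) (Function('f')(w) = Mul(Add(-1, Mul(2, Pow(Add(Add(Pow(w, 2), Mul(3, w)), -4), 2))), -7) = Mul(Add(-1, Mul(2, Pow(Add(-4, Pow(w, 2), Mul(3, w)), 2))), -7) = Add(7, Mul(-14, Pow(Add(-4, Pow(w, 2), Mul(3, w)), 2))))
Add(Mul(-48501, Pow(37567, -1)), Mul(Function('f')(-92), Pow(-25097, -1))) = Add(Mul(-48501, Pow(37567, -1)), Mul(Add(7, Mul(-14, Pow(Add(-4, Pow(-92, 2), Mul(3, -92)), 2))), Pow(-25097, -1))) = Add(Mul(-48501, Rational(1, 37567)), Mul(Add(7, Mul(-14, Pow(Add(-4, 8464, -276), 2))), Rational(-1, 25097))) = Add(Rational(-48501, 37567), Mul(Add(7, Mul(-14, Pow(8184, 2))), Rational(-1, 25097))) = Add(Rational(-48501, 37567), Mul(Add(7, Mul(-14, 66977856)), Rational(-1, 25097))) = Add(Rational(-48501, 37567), Mul(Add(7, -937689984), Rational(-1, 25097))) = Add(Rational(-48501, 37567), Mul(-937689977, Rational(-1, 25097))) = Add(Rational(-48501, 37567), Rational(937689977, 25097)) = Rational(35224982136362, 942818999)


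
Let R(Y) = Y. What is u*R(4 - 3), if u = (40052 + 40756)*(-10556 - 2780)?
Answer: -1077655488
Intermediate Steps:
u = -1077655488 (u = 80808*(-13336) = -1077655488)
u*R(4 - 3) = -1077655488*(4 - 3) = -1077655488*1 = -1077655488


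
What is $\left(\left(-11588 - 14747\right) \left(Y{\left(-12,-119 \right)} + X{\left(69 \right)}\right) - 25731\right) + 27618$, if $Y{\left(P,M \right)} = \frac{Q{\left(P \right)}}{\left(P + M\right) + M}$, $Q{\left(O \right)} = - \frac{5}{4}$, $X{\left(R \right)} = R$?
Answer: $- \frac{72614387}{40} \approx -1.8154 \cdot 10^{6}$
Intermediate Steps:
$Q{\left(O \right)} = - \frac{5}{4}$ ($Q{\left(O \right)} = \left(-5\right) \frac{1}{4} = - \frac{5}{4}$)
$Y{\left(P,M \right)} = - \frac{5}{4 \left(P + 2 M\right)}$ ($Y{\left(P,M \right)} = - \frac{5}{4 \left(\left(P + M\right) + M\right)} = - \frac{5}{4 \left(\left(M + P\right) + M\right)} = - \frac{5}{4 \left(P + 2 M\right)}$)
$\left(\left(-11588 - 14747\right) \left(Y{\left(-12,-119 \right)} + X{\left(69 \right)}\right) - 25731\right) + 27618 = \left(\left(-11588 - 14747\right) \left(- \frac{5}{4 \left(-12\right) + 8 \left(-119\right)} + 69\right) - 25731\right) + 27618 = \left(- 26335 \left(- \frac{5}{-48 - 952} + 69\right) - 25731\right) + 27618 = \left(- 26335 \left(- \frac{5}{-1000} + 69\right) - 25731\right) + 27618 = \left(- 26335 \left(\left(-5\right) \left(- \frac{1}{1000}\right) + 69\right) - 25731\right) + 27618 = \left(- 26335 \left(\frac{1}{200} + 69\right) - 25731\right) + 27618 = \left(\left(-26335\right) \frac{13801}{200} - 25731\right) + 27618 = \left(- \frac{72689867}{40} - 25731\right) + 27618 = - \frac{73719107}{40} + 27618 = - \frac{72614387}{40}$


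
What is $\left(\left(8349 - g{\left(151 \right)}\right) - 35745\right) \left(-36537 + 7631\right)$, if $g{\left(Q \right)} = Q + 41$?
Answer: $797458728$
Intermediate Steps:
$g{\left(Q \right)} = 41 + Q$
$\left(\left(8349 - g{\left(151 \right)}\right) - 35745\right) \left(-36537 + 7631\right) = \left(\left(8349 - \left(41 + 151\right)\right) - 35745\right) \left(-36537 + 7631\right) = \left(\left(8349 - 192\right) - 35745\right) \left(-28906\right) = \left(8157 - 35745\right) \left(-28906\right) = \left(-27588\right) \left(-28906\right) = 797458728$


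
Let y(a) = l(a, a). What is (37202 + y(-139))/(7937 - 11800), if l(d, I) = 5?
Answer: -37207/3863 ≈ -9.6316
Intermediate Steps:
y(a) = 5
(37202 + y(-139))/(7937 - 11800) = (37202 + 5)/(7937 - 11800) = 37207/(-3863) = 37207*(-1/3863) = -37207/3863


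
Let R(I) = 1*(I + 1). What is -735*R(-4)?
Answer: 2205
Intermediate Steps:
R(I) = 1 + I (R(I) = 1*(1 + I) = 1 + I)
-735*R(-4) = -735*(1 - 4) = -735*(-3) = 2205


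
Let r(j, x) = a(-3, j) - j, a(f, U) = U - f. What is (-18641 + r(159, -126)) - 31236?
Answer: -49874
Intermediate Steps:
r(j, x) = 3 (r(j, x) = (j - 1*(-3)) - j = (j + 3) - j = (3 + j) - j = 3)
(-18641 + r(159, -126)) - 31236 = (-18641 + 3) - 31236 = -18638 - 31236 = -49874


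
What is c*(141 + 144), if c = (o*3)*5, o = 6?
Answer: 25650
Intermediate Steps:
c = 90 (c = (6*3)*5 = 18*5 = 90)
c*(141 + 144) = 90*(141 + 144) = 90*285 = 25650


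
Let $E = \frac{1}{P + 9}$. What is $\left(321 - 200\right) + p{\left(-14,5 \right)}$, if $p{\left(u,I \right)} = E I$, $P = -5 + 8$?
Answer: $\frac{1457}{12} \approx 121.42$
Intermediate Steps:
$P = 3$
$E = \frac{1}{12}$ ($E = \frac{1}{3 + 9} = \frac{1}{12} \approx 0.083333$)
$p{\left(u,I \right)} = \frac{I}{12}$
$\left(321 - 200\right) + p{\left(-14,5 \right)} = \left(321 - 200\right) + \frac{1}{12} \cdot 5 = 121 + \frac{5}{12} = \frac{1457}{12}$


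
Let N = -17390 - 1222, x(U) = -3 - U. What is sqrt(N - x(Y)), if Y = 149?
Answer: 2*I*sqrt(4615) ≈ 135.87*I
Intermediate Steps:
N = -18612
sqrt(N - x(Y)) = sqrt(-18612 - (-3 - 1*149)) = sqrt(-18612 - (-3 - 149)) = sqrt(-18612 - 1*(-152)) = sqrt(-18612 + 152) = sqrt(-18460) = 2*I*sqrt(4615)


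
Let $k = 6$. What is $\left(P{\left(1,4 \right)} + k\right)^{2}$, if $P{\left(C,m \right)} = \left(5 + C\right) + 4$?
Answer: $256$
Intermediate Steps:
$P{\left(C,m \right)} = 9 + C$
$\left(P{\left(1,4 \right)} + k\right)^{2} = \left(\left(9 + 1\right) + 6\right)^{2} = \left(10 + 6\right)^{2} = 16^{2} = 256$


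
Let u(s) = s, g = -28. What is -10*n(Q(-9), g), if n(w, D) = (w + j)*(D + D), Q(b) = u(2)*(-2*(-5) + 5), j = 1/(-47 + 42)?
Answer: 16688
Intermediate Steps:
j = -1/5 (j = 1/(-5) = -1/5 ≈ -0.20000)
Q(b) = 30 (Q(b) = 2*(-2*(-5) + 5) = 2*(10 + 5) = 2*15 = 30)
n(w, D) = 2*D*(-1/5 + w) (n(w, D) = (w - 1/5)*(D + D) = (-1/5 + w)*(2*D) = 2*D*(-1/5 + w))
-10*n(Q(-9), g) = -4*(-28)*(-1 + 5*30) = -4*(-28)*(-1 + 150) = -4*(-28)*149 = -10*(-8344/5) = 16688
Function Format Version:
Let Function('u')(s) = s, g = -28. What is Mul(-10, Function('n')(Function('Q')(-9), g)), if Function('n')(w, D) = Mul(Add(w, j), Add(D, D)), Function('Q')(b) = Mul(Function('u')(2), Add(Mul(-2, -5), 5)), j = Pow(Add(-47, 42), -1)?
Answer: 16688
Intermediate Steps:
j = Rational(-1, 5) (j = Pow(-5, -1) = Rational(-1, 5) ≈ -0.20000)
Function('Q')(b) = 30 (Function('Q')(b) = Mul(2, Add(Mul(-2, -5), 5)) = Mul(2, Add(10, 5)) = Mul(2, 15) = 30)
Function('n')(w, D) = Mul(2, D, Add(Rational(-1, 5), w)) (Function('n')(w, D) = Mul(Add(w, Rational(-1, 5)), Add(D, D)) = Mul(Add(Rational(-1, 5), w), Mul(2, D)) = Mul(2, D, Add(Rational(-1, 5), w)))
Mul(-10, Function('n')(Function('Q')(-9), g)) = Mul(-10, Mul(Rational(2, 5), -28, Add(-1, Mul(5, 30)))) = Mul(-10, Mul(Rational(2, 5), -28, Add(-1, 150))) = Mul(-10, Mul(Rational(2, 5), -28, 149)) = Mul(-10, Rational(-8344, 5)) = 16688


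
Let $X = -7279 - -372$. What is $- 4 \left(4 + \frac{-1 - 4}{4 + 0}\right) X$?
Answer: $75977$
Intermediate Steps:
$X = -6907$ ($X = -7279 + 372 = -6907$)
$- 4 \left(4 + \frac{-1 - 4}{4 + 0}\right) X = - 4 \left(4 + \frac{-1 - 4}{4 + 0}\right) \left(-6907\right) = - 4 \left(4 - \frac{5}{4}\right) \left(-6907\right) = \left(-4\right) \frac{11}{4} \left(-6907\right) = \left(-11\right) \left(-6907\right) = 75977$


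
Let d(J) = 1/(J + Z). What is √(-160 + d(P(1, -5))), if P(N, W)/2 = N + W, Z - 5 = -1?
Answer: I*√641/2 ≈ 12.659*I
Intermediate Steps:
Z = 4 (Z = 5 - 1 = 4)
P(N, W) = 2*N + 2*W (P(N, W) = 2*(N + W) = 2*N + 2*W)
d(J) = 1/(4 + J) (d(J) = 1/(J + 4) = 1/(4 + J))
√(-160 + d(P(1, -5))) = √(-160 + 1/(4 + (2*1 + 2*(-5)))) = √(-160 + 1/(4 + (2 - 10))) = √(-160 + 1/(4 - 8)) = √(-160 + 1/(-4)) = √(-160 - ¼) = √(-641/4) = I*√641/2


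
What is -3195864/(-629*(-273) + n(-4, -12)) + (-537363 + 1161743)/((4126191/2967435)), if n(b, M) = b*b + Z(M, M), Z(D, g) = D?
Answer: 106050898438369092/236184548237 ≈ 4.4902e+5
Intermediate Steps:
n(b, M) = M + b² (n(b, M) = b*b + M = b² + M = M + b²)
-3195864/(-629*(-273) + n(-4, -12)) + (-537363 + 1161743)/((4126191/2967435)) = -3195864/(-629*(-273) + (-12 + (-4)²)) + (-537363 + 1161743)/((4126191/2967435)) = -3195864/(171717 + (-12 + 16)) + 624380/((4126191*(1/2967435))) = -3195864/(171717 + 4) + 624380/(1375397/989145) = -3195864/171721 + 624380*(989145/1375397) = -3195864*1/171721 + 617602355100/1375397 = -3195864/171721 + 617602355100/1375397 = 106050898438369092/236184548237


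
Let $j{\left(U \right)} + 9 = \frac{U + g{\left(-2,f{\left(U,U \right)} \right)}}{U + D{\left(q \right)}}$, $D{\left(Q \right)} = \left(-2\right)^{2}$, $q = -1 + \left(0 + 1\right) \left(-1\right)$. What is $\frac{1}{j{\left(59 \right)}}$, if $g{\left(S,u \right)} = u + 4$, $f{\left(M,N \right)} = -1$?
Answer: $- \frac{63}{505} \approx -0.12475$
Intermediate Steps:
$q = -2$ ($q = -1 + 1 \left(-1\right) = -1 - 1 = -2$)
$D{\left(Q \right)} = 4$
$g{\left(S,u \right)} = 4 + u$
$j{\left(U \right)} = -9 + \frac{3 + U}{4 + U}$ ($j{\left(U \right)} = -9 + \frac{U + \left(4 - 1\right)}{U + 4} = -9 + \frac{U + 3}{4 + U} = -9 + \frac{3 + U}{4 + U}$)
$\frac{1}{j{\left(59 \right)}} = \frac{1}{\frac{1}{4 + 59} \left(-33 - 472\right)} = \frac{1}{\frac{1}{63} \left(-33 - 472\right)} = \frac{1}{\frac{1}{63} \left(-505\right)} = \frac{1}{- \frac{505}{63}} = - \frac{63}{505}$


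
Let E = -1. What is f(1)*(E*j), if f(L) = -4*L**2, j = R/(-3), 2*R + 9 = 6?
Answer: 2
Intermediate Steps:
R = -3/2 (R = -9/2 + (1/2)*6 = -9/2 + 3 = -3/2 ≈ -1.5000)
j = 1/2 (j = -3/2/(-3) = -3/2*(-1/3) = 1/2 ≈ 0.50000)
f(1)*(E*j) = (-4*1**2)*(-1*1/2) = -4*1*(-1/2) = -4*(-1/2) = 2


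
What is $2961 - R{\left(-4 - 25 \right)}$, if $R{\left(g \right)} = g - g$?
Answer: $2961$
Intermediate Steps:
$R{\left(g \right)} = 0$
$2961 - R{\left(-4 - 25 \right)} = 2961 - 0 = 2961 + 0 = 2961$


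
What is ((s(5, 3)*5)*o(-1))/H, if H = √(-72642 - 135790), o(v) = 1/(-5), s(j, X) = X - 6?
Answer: -3*I*√13027/52108 ≈ -0.0065711*I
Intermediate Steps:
s(j, X) = -6 + X
o(v) = -⅕
H = 4*I*√13027 (H = √(-208432) = 4*I*√13027 ≈ 456.54*I)
((s(5, 3)*5)*o(-1))/H = (((-6 + 3)*5)*(-⅕))/((4*I*√13027)) = (-3*5*(-⅕))*(-I*√13027/52108) = (-15*(-⅕))*(-I*√13027/52108) = 3*(-I*√13027/52108) = -3*I*√13027/52108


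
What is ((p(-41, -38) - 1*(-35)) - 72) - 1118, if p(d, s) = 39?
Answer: -1116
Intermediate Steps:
((p(-41, -38) - 1*(-35)) - 72) - 1118 = ((39 - 1*(-35)) - 72) - 1118 = ((39 + 35) - 72) - 1118 = (74 - 72) - 1118 = 2 - 1118 = -1116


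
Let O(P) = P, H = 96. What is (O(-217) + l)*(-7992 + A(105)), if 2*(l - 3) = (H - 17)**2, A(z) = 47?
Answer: -46184285/2 ≈ -2.3092e+7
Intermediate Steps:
l = 6247/2 (l = 3 + (96 - 17)**2/2 = 3 + (1/2)*79**2 = 3 + (1/2)*6241 = 3 + 6241/2 = 6247/2 ≈ 3123.5)
(O(-217) + l)*(-7992 + A(105)) = (-217 + 6247/2)*(-7992 + 47) = (5813/2)*(-7945) = -46184285/2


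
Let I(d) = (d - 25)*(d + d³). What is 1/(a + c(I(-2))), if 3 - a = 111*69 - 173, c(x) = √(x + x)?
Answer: -7483/55994749 - 6*√15/55994749 ≈ -0.00013405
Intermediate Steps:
I(d) = (-25 + d)*(d + d³)
c(x) = √2*√x (c(x) = √(2*x) = √2*√x)
a = -7483 (a = 3 - (111*69 - 173) = 3 - (7659 - 173) = 3 - 1*7486 = 3 - 7486 = -7483)
1/(a + c(I(-2))) = 1/(-7483 + √2*√(-2*(-25 - 2 + (-2)³ - 25*(-2)²))) = 1/(-7483 + √2*√(-2*(-25 - 2 - 8 - 25*4))) = 1/(-7483 + √2*√(-2*(-25 - 2 - 8 - 100))) = 1/(-7483 + √2*√(-2*(-135))) = 1/(-7483 + √2*√270) = 1/(-7483 + √2*(3*√30)) = 1/(-7483 + 6*√15)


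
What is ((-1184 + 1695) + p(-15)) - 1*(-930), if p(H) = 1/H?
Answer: 21614/15 ≈ 1440.9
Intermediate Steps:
((-1184 + 1695) + p(-15)) - 1*(-930) = ((-1184 + 1695) + 1/(-15)) - 1*(-930) = (511 - 1/15) + 930 = 7664/15 + 930 = 21614/15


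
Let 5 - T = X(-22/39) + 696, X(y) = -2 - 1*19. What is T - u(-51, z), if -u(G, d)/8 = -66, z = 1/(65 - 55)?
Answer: -1198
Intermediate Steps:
z = ⅒ (z = 1/10 = ⅒ ≈ 0.10000)
u(G, d) = 528 (u(G, d) = -8*(-66) = 528)
X(y) = -21 (X(y) = -2 - 19 = -21)
T = -670 (T = 5 - (-21 + 696) = 5 - 1*675 = 5 - 675 = -670)
T - u(-51, z) = -670 - 1*528 = -670 - 528 = -1198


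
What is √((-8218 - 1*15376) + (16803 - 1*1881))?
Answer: 4*I*√542 ≈ 93.124*I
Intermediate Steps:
√((-8218 - 1*15376) + (16803 - 1*1881)) = √((-8218 - 15376) + (16803 - 1881)) = √(-23594 + 14922) = √(-8672) = 4*I*√542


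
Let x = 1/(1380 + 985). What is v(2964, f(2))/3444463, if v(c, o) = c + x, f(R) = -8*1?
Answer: 7009861/8146154995 ≈ 0.00086051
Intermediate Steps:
x = 1/2365 ≈ 0.00042283
f(R) = -8
v(c, o) = 1/2365 + c (v(c, o) = c + 1/2365 = 1/2365 + c)
v(2964, f(2))/3444463 = (1/2365 + 2964)/3444463 = (7009861/2365)*(1/3444463) = 7009861/8146154995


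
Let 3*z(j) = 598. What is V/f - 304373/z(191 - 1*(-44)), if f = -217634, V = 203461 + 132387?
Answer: -99463288775/65072566 ≈ -1528.5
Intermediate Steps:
z(j) = 598/3 (z(j) = (⅓)*598 = 598/3)
V = 335848
V/f - 304373/z(191 - 1*(-44)) = 335848/(-217634) - 304373/598/3 = 335848*(-1/217634) - 304373*3/598 = -167924/108817 - 913119/598 = -99463288775/65072566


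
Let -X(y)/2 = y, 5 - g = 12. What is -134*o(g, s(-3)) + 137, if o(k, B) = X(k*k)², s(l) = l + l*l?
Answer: -1286799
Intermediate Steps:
g = -7 (g = 5 - 1*12 = 5 - 12 = -7)
X(y) = -2*y
s(l) = l + l²
o(k, B) = 4*k⁴ (o(k, B) = (-2*k*k)² = (-2*k²)² = 4*k⁴)
-134*o(g, s(-3)) + 137 = -536*(-7)⁴ + 137 = -536*2401 + 137 = -134*9604 + 137 = -1286936 + 137 = -1286799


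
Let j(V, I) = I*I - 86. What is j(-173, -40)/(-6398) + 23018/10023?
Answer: 66047171/32063577 ≈ 2.0599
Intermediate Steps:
j(V, I) = -86 + I² (j(V, I) = I² - 86 = -86 + I²)
j(-173, -40)/(-6398) + 23018/10023 = (-86 + (-40)²)/(-6398) + 23018/10023 = (-86 + 1600)*(-1/6398) + 23018*(1/10023) = 1514*(-1/6398) + 23018/10023 = -757/3199 + 23018/10023 = 66047171/32063577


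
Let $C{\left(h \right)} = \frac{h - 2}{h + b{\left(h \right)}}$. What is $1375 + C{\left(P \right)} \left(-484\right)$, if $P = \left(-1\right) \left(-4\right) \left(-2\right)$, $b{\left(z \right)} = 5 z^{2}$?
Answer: $\frac{54230}{39} \approx 1390.5$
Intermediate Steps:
$P = -8$ ($P = 4 \left(-2\right) = -8$)
$C{\left(h \right)} = \frac{-2 + h}{h + 5 h^{2}}$ ($C{\left(h \right)} = \frac{h - 2}{h + 5 h^{2}} = \frac{-2 + h}{h + 5 h^{2}}$)
$1375 + C{\left(P \right)} \left(-484\right) = 1375 + \frac{-2 - 8}{\left(-8\right) \left(1 + 5 \left(-8\right)\right)} \left(-484\right) = 1375 + \left(- \frac{1}{8}\right) \frac{1}{1 - 40} \left(-10\right) \left(-484\right) = 1375 + \left(- \frac{1}{8}\right) \frac{1}{-39} \left(-10\right) \left(-484\right) = 1375 + \left(- \frac{1}{8}\right) \left(- \frac{1}{39}\right) \left(-10\right) \left(-484\right) = 1375 - - \frac{605}{39} = 1375 + \frac{605}{39} = \frac{54230}{39}$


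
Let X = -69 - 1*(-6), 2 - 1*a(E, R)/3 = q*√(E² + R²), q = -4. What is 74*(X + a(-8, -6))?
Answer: 4662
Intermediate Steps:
a(E, R) = 6 + 12*√(E² + R²) (a(E, R) = 6 - (-12)*√(E² + R²) = 6 + 12*√(E² + R²))
X = -63 (X = -69 + 6 = -63)
74*(X + a(-8, -6)) = 74*(-63 + (6 + 12*√((-8)² + (-6)²))) = 74*(-63 + (6 + 12*√(64 + 36))) = 74*(-63 + (6 + 12*√100)) = 74*(-63 + (6 + 12*10)) = 74*(-63 + (6 + 120)) = 74*(-63 + 126) = 74*63 = 4662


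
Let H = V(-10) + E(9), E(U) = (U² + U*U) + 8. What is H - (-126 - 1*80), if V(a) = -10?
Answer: 366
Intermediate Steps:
E(U) = 8 + 2*U² (E(U) = (U² + U²) + 8 = 2*U² + 8 = 8 + 2*U²)
H = 160 (H = -10 + (8 + 2*9²) = -10 + (8 + 2*81) = -10 + (8 + 162) = -10 + 170 = 160)
H - (-126 - 1*80) = 160 - (-126 - 1*80) = 160 - (-126 - 80) = 160 - 1*(-206) = 160 + 206 = 366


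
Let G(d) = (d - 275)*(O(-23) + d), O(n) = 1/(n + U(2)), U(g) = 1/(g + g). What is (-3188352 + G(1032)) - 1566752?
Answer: -361626108/91 ≈ -3.9739e+6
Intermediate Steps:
U(g) = 1/(2*g)
O(n) = 1/(¼ + n) (O(n) = 1/(n + (½)/2) = 1/(n + (½)*(½)) = 1/(n + ¼) = 1/(¼ + n))
G(d) = (-275 + d)*(-4/91 + d) (G(d) = (d - 275)*(4/(1 + 4*(-23)) + d) = (-275 + d)*(4/(1 - 92) + d) = (-275 + d)*(4/(-91) + d) = (-275 + d)*(4*(-1/91) + d) = (-275 + d)*(-4/91 + d))
(-3188352 + G(1032)) - 1566752 = (-3188352 + (1100/91 + 1032² - 25029/91*1032)) - 1566752 = (-3188352 + (1100/91 + 1065024 - 25829928/91)) - 1566752 = (-3188352 + 71088356/91) - 1566752 = -219051676/91 - 1566752 = -361626108/91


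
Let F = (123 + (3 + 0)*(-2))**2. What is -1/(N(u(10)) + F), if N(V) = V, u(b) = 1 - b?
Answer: -1/13680 ≈ -7.3099e-5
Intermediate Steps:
F = 13689 (F = (123 + 3*(-2))**2 = (123 - 6)**2 = 117**2 = 13689)
-1/(N(u(10)) + F) = -1/((1 - 1*10) + 13689) = -1/((1 - 10) + 13689) = -1/(-9 + 13689) = -1/13680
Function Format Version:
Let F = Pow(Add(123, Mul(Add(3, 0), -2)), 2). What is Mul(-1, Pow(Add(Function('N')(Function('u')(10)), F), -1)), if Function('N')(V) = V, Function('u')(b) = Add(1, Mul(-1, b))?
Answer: Rational(-1, 13680) ≈ -7.3099e-5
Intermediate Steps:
F = 13689 (F = Pow(Add(123, Mul(3, -2)), 2) = Pow(Add(123, -6), 2) = Pow(117, 2) = 13689)
Mul(-1, Pow(Add(Function('N')(Function('u')(10)), F), -1)) = Mul(-1, Pow(Add(Add(1, Mul(-1, 10)), 13689), -1)) = Mul(-1, Pow(Add(Add(1, -10), 13689), -1)) = Mul(-1, Pow(Add(-9, 13689), -1)) = Mul(-1, Pow(13680, -1)) = Mul(-1, Rational(1, 13680)) = Rational(-1, 13680)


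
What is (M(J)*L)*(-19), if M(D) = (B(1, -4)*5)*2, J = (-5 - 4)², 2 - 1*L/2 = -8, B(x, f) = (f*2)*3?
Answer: 91200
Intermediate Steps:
B(x, f) = 6*f (B(x, f) = (2*f)*3 = 6*f)
L = 20 (L = 4 - 2*(-8) = 4 + 16 = 20)
J = 81 (J = (-9)² = 81)
M(D) = -240 (M(D) = ((6*(-4))*5)*2 = -24*5*2 = -120*2 = -240)
(M(J)*L)*(-19) = -240*20*(-19) = -4800*(-19) = 91200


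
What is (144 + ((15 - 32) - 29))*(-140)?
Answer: -13720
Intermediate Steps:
(144 + ((15 - 32) - 29))*(-140) = (144 + (-17 - 29))*(-140) = (144 - 46)*(-140) = 98*(-140) = -13720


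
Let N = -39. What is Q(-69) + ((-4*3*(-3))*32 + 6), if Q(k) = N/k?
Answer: 26647/23 ≈ 1158.6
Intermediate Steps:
Q(k) = -39/k
Q(-69) + ((-4*3*(-3))*32 + 6) = -39/(-69) + ((-4*3*(-3))*32 + 6) = -39*(-1/69) + (-12*(-3)*32 + 6) = 13/23 + (36*32 + 6) = 13/23 + (1152 + 6) = 13/23 + 1158 = 26647/23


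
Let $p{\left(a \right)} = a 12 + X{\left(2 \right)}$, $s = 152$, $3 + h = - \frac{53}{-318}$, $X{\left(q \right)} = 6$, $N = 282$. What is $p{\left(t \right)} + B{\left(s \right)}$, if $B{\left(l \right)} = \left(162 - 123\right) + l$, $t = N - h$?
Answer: $3615$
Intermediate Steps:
$h = - \frac{17}{6}$ ($h = -3 - \frac{53}{-318} = -3 - - \frac{1}{6} = -3 + \frac{1}{6} = - \frac{17}{6} \approx -2.8333$)
$t = \frac{1709}{6}$ ($t = 282 - - \frac{17}{6} = 282 + \frac{17}{6} = \frac{1709}{6} \approx 284.83$)
$p{\left(a \right)} = 6 + 12 a$ ($p{\left(a \right)} = a 12 + 6 = 12 a + 6 = 6 + 12 a$)
$B{\left(l \right)} = 39 + l$
$p{\left(t \right)} + B{\left(s \right)} = \left(6 + 12 \cdot \frac{1709}{6}\right) + \left(39 + 152\right) = \left(6 + 3418\right) + 191 = 3424 + 191 = 3615$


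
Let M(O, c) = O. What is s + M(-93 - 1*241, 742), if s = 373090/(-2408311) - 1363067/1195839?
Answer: -965632885610633/2879952217929 ≈ -335.29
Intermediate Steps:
s = -3728844822347/2879952217929 (s = 373090*(-1/2408311) - 1363067*1/1195839 = -373090/2408311 - 1363067/1195839 = -3728844822347/2879952217929 ≈ -1.2948)
s + M(-93 - 1*241, 742) = -3728844822347/2879952217929 + (-93 - 1*241) = -3728844822347/2879952217929 + (-93 - 241) = -3728844822347/2879952217929 - 334 = -965632885610633/2879952217929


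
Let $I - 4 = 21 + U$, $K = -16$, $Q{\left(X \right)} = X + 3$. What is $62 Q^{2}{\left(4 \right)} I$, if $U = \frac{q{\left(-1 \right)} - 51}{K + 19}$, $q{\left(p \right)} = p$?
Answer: $\frac{69874}{3} \approx 23291.0$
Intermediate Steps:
$Q{\left(X \right)} = 3 + X$
$U = - \frac{52}{3}$ ($U = \frac{-1 - 51}{-16 + 19} = - \frac{52}{3} \approx -17.333$)
$I = \frac{23}{3}$ ($I = 4 + \left(21 - \frac{52}{3}\right) = 4 + \frac{11}{3} = \frac{23}{3} \approx 7.6667$)
$62 Q^{2}{\left(4 \right)} I = 62 \left(3 + 4\right)^{2} \cdot \frac{23}{3} = 62 \cdot 7^{2} \cdot \frac{23}{3} = 62 \cdot 49 \cdot \frac{23}{3} = 3038 \cdot \frac{23}{3} = \frac{69874}{3}$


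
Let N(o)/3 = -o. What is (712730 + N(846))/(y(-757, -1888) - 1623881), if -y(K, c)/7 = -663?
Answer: -12682/28915 ≈ -0.43860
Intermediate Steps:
N(o) = -3*o (N(o) = 3*(-o) = -3*o)
y(K, c) = 4641 (y(K, c) = -7*(-663) = 4641)
(712730 + N(846))/(y(-757, -1888) - 1623881) = (712730 - 3*846)/(4641 - 1623881) = (712730 - 2538)/(-1619240) = 710192*(-1/1619240) = -12682/28915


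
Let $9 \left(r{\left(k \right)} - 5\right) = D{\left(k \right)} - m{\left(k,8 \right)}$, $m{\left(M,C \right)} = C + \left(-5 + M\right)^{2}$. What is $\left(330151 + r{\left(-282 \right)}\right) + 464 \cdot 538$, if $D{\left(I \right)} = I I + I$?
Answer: $\frac{1738319}{3} \approx 5.7944 \cdot 10^{5}$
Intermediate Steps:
$D{\left(I \right)} = I + I^{2}$ ($D{\left(I \right)} = I^{2} + I = I + I^{2}$)
$r{\left(k \right)} = \frac{37}{9} - \frac{\left(-5 + k\right)^{2}}{9} + \frac{k \left(1 + k\right)}{9}$ ($r{\left(k \right)} = 5 + \frac{k \left(1 + k\right) - \left(8 + \left(-5 + k\right)^{2}\right)}{9} = 5 + \frac{-8 - \left(-5 + k\right)^{2} + k \left(1 + k\right)}{9} = 5 - \left(\frac{8}{9} + \frac{\left(-5 + k\right)^{2}}{9} - \frac{k \left(1 + k\right)}{9}\right) = \frac{37}{9} - \frac{\left(-5 + k\right)^{2}}{9} + \frac{k \left(1 + k\right)}{9}$)
$\left(330151 + r{\left(-282 \right)}\right) + 464 \cdot 538 = \left(330151 + \left(\frac{4}{3} + \frac{11}{9} \left(-282\right)\right)\right) + 464 \cdot 538 = \left(330151 + \left(\frac{4}{3} - \frac{1034}{3}\right)\right) + 249632 = \left(330151 - \frac{1030}{3}\right) + 249632 = \frac{989423}{3} + 249632 = \frac{1738319}{3}$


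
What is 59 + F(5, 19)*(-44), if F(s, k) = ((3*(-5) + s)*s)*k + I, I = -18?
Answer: 42651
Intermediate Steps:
F(s, k) = -18 + k*s*(-15 + s) (F(s, k) = ((3*(-5) + s)*s)*k - 18 = ((-15 + s)*s)*k - 18 = (s*(-15 + s))*k - 18 = k*s*(-15 + s) - 18 = -18 + k*s*(-15 + s))
59 + F(5, 19)*(-44) = 59 + (-18 + 19*5**2 - 15*19*5)*(-44) = 59 + (-18 + 19*25 - 1425)*(-44) = 59 + (-18 + 475 - 1425)*(-44) = 59 - 968*(-44) = 59 + 42592 = 42651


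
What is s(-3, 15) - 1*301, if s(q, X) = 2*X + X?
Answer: -256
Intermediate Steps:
s(q, X) = 3*X
s(-3, 15) - 1*301 = 3*15 - 1*301 = 45 - 301 = -256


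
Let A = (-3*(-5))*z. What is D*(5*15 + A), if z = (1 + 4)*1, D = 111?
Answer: 16650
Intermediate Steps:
z = 5 (z = 5*1 = 5)
A = 75 (A = -3*(-5)*5 = 15*5 = 75)
D*(5*15 + A) = 111*(5*15 + 75) = 111*(75 + 75) = 111*150 = 16650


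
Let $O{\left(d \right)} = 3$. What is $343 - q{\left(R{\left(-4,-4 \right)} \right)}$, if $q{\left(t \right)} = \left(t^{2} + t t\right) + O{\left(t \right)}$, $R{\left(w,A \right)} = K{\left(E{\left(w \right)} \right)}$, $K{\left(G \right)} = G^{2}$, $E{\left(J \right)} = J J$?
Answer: $-130732$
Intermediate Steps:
$E{\left(J \right)} = J^{2}$
$R{\left(w,A \right)} = w^{4}$ ($R{\left(w,A \right)} = \left(w^{2}\right)^{2} = w^{4}$)
$q{\left(t \right)} = 3 + 2 t^{2}$ ($q{\left(t \right)} = \left(t^{2} + t t\right) + 3 = \left(t^{2} + t^{2}\right) + 3 = 2 t^{2} + 3 = 3 + 2 t^{2}$)
$343 - q{\left(R{\left(-4,-4 \right)} \right)} = 343 - \left(3 + 2 \left(\left(-4\right)^{4}\right)^{2}\right) = 343 - \left(3 + 2 \cdot 256^{2}\right) = 343 - \left(3 + 2 \cdot 65536\right) = 343 - \left(3 + 131072\right) = 343 - 131075 = -130732$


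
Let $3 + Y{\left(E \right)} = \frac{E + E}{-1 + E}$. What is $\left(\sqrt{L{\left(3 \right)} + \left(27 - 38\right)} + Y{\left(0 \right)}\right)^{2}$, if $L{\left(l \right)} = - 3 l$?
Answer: $\left(-3 + 2 i \sqrt{5}\right)^{2} \approx -11.0 - 26.833 i$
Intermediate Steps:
$Y{\left(E \right)} = -3 + \frac{2 E}{-1 + E}$ ($Y{\left(E \right)} = -3 + \frac{E + E}{-1 + E} = -3 + \frac{2 E}{-1 + E}$)
$\left(\sqrt{L{\left(3 \right)} + \left(27 - 38\right)} + Y{\left(0 \right)}\right)^{2} = \left(\sqrt{\left(-3\right) 3 + \left(27 - 38\right)} + \frac{3 - 0}{-1 + 0}\right)^{2} = \left(\sqrt{-9 - 11} + \frac{3 + 0}{-1}\right)^{2} = \left(\sqrt{-20} - 3\right)^{2} = \left(2 i \sqrt{5} - 3\right)^{2} = \left(-3 + 2 i \sqrt{5}\right)^{2}$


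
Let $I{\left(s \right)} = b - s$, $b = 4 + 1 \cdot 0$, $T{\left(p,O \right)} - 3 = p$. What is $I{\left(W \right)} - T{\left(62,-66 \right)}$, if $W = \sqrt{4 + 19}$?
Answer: $-61 - \sqrt{23} \approx -65.796$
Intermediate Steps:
$T{\left(p,O \right)} = 3 + p$
$W = \sqrt{23} \approx 4.7958$
$b = 4$ ($b = 4 + 0 = 4$)
$I{\left(s \right)} = 4 - s$
$I{\left(W \right)} - T{\left(62,-66 \right)} = \left(4 - \sqrt{23}\right) - \left(3 + 62\right) = \left(4 - \sqrt{23}\right) - 65 = -61 - \sqrt{23}$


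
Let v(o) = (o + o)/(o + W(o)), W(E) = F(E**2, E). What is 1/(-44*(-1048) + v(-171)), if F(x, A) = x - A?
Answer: 171/7885150 ≈ 2.1686e-5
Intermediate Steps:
W(E) = E**2 - E
v(o) = 2*o/(o + o*(-1 + o)) (v(o) = (o + o)/(o + o*(-1 + o)) = (2*o)/(o + o*(-1 + o)) = 2*o/(o + o*(-1 + o)))
1/(-44*(-1048) + v(-171)) = 1/(-44*(-1048) + 2/(-171)) = 1/(46112 + 2*(-1/171)) = 1/(46112 - 2/171) = 1/(7885150/171) = 171/7885150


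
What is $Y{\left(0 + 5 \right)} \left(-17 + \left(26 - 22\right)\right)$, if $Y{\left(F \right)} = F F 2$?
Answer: $-650$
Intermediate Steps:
$Y{\left(F \right)} = 2 F^{2}$ ($Y{\left(F \right)} = F^{2} \cdot 2 = 2 F^{2}$)
$Y{\left(0 + 5 \right)} \left(-17 + \left(26 - 22\right)\right) = 2 \left(0 + 5\right)^{2} \left(-17 + \left(26 - 22\right)\right) = 2 \cdot 5^{2} \left(-17 + 4\right) = 2 \cdot 25 \left(-13\right) = 50 \left(-13\right) = -650$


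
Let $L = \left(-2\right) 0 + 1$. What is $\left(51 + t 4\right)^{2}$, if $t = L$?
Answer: $3025$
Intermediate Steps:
$L = 1$ ($L = 0 + 1 = 1$)
$t = 1$
$\left(51 + t 4\right)^{2} = \left(51 + 1 \cdot 4\right)^{2} = \left(51 + 4\right)^{2} = 55^{2} = 3025$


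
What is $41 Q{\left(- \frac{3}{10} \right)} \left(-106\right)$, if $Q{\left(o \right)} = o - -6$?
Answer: $- \frac{123861}{5} \approx -24772.0$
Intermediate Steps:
$Q{\left(o \right)} = 6 + o$ ($Q{\left(o \right)} = o + 6 = 6 + o$)
$41 Q{\left(- \frac{3}{10} \right)} \left(-106\right) = 41 \left(6 - \frac{3}{10}\right) \left(-106\right) = 41 \cdot \frac{57}{10} \left(-106\right) = \frac{2337}{10} \left(-106\right) = - \frac{123861}{5}$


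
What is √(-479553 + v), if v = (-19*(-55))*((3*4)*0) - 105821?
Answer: I*√585374 ≈ 765.1*I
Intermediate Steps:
v = -105821 (v = 1045*(12*0) - 105821 = 1045*0 - 105821 = 0 - 105821 = -105821)
√(-479553 + v) = √(-479553 - 105821) = √(-585374) = I*√585374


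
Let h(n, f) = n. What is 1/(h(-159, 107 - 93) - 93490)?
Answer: -1/93649 ≈ -1.0678e-5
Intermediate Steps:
1/(h(-159, 107 - 93) - 93490) = 1/(-159 - 93490) = 1/(-93649) = -1/93649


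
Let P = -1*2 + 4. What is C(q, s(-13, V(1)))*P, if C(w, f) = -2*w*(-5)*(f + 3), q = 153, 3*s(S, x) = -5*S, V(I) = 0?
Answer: 75480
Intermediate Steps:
s(S, x) = -5*S/3 (s(S, x) = (-5*S)/3 = -5*S/3)
P = 2 (P = -2 + 4 = 2)
C(w, f) = 10*w*(3 + f) (C(w, f) = -2*(-5*w)*(3 + f) = -(-10)*w*(3 + f) = 10*w*(3 + f))
C(q, s(-13, V(1)))*P = (10*153*(3 - 5/3*(-13)))*2 = (10*153*(3 + 65/3))*2 = (10*153*(74/3))*2 = 37740*2 = 75480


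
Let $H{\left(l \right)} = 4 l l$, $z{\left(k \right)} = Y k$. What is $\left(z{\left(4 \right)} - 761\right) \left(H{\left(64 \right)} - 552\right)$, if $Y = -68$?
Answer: $-16354456$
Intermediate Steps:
$z{\left(k \right)} = - 68 k$
$H{\left(l \right)} = 4 l^{2}$
$\left(z{\left(4 \right)} - 761\right) \left(H{\left(64 \right)} - 552\right) = \left(\left(-68\right) 4 - 761\right) \left(4 \cdot 64^{2} - 552\right) = \left(-272 - 761\right) \left(4 \cdot 4096 - 552\right) = - 1033 \left(16384 - 552\right) = \left(-1033\right) 15832 = -16354456$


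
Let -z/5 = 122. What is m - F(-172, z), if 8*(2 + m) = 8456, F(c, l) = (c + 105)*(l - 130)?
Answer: -48525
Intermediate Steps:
z = -610 (z = -5*122 = -610)
F(c, l) = (-130 + l)*(105 + c) (F(c, l) = (105 + c)*(-130 + l) = (-130 + l)*(105 + c))
m = 1055 (m = -2 + (1/8)*8456 = -2 + 1057 = 1055)
m - F(-172, z) = 1055 - (-13650 - 130*(-172) + 105*(-610) - 172*(-610)) = 1055 - (-13650 + 22360 - 64050 + 104920) = 1055 - 1*49580 = 1055 - 49580 = -48525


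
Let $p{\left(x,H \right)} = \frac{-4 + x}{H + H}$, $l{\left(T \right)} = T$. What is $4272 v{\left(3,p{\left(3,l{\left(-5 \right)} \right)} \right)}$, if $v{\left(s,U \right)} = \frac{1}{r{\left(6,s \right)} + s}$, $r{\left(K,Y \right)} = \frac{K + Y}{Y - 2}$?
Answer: $356$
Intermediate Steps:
$p{\left(x,H \right)} = \frac{-4 + x}{2 H}$
$r{\left(K,Y \right)} = \frac{K + Y}{-2 + Y}$
$v{\left(s,U \right)} = \frac{1}{s + \frac{6 + s}{-2 + s}}$ ($v{\left(s,U \right)} = \frac{1}{\frac{6 + s}{-2 + s} + s} = \frac{1}{s + \frac{6 + s}{-2 + s}}$)
$4272 v{\left(3,p{\left(3,l{\left(-5 \right)} \right)} \right)} = 4272 \frac{-2 + 3}{6 + 3^{2} - 3} = 4272 \frac{1}{6 + 9 - 3} \cdot 1 = 4272 \cdot \frac{1}{12} \cdot 1 = 4272 \cdot \frac{1}{12} = 356$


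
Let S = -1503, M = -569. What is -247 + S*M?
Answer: 854960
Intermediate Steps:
-247 + S*M = -247 - 1503*(-569) = -247 + 855207 = 854960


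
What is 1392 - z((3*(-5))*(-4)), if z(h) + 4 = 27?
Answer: 1369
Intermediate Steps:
z(h) = 23 (z(h) = -4 + 27 = 23)
1392 - z((3*(-5))*(-4)) = 1392 - 1*23 = 1392 - 23 = 1369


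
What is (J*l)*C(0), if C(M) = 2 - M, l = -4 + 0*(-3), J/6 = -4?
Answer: 192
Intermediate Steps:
J = -24 (J = 6*(-4) = -24)
l = -4 (l = -4 + 0 = -4)
(J*l)*C(0) = (-24*(-4))*(2 - 1*0) = 96*(2 + 0) = 96*2 = 192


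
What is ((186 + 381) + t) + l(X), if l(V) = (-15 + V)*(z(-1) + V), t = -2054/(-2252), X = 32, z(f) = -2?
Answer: 1213729/1126 ≈ 1077.9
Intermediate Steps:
t = 1027/1126 (t = -2054*(-1/2252) = 1027/1126 ≈ 0.91208)
l(V) = (-15 + V)*(-2 + V)
((186 + 381) + t) + l(X) = ((186 + 381) + 1027/1126) + (30 + 32² - 17*32) = (567 + 1027/1126) + (30 + 1024 - 544) = 639469/1126 + 510 = 1213729/1126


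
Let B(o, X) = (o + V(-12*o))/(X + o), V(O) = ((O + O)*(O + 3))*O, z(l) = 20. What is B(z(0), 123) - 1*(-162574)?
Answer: -4054298/143 ≈ -28352.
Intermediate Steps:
V(O) = 2*O²*(3 + O) (V(O) = ((2*O)*(3 + O))*O = (2*O*(3 + O))*O = 2*O²*(3 + O))
B(o, X) = (o + 288*o²*(3 - 12*o))/(X + o) (B(o, X) = (o + 2*(-12*o)²*(3 - 12*o))/(X + o) = (o + 2*(144*o²)*(3 - 12*o))/(X + o) = (o + 288*o²*(3 - 12*o))/(X + o))
B(z(0), 123) - 1*(-162574) = 20*(1 + 864*20*(1 - 4*20))/(123 + 20) - 1*(-162574) = 20*(1 + 864*20*(1 - 80))/143 + 162574 = 20*(1/143)*(1 + 864*20*(-79)) + 162574 = 20*(1/143)*(1 - 1365120) + 162574 = 20*(1/143)*(-1365119) + 162574 = -27302380/143 + 162574 = -4054298/143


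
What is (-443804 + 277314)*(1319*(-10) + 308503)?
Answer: -49166661370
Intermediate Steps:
(-443804 + 277314)*(1319*(-10) + 308503) = -166490*(-13190 + 308503) = -166490*295313 = -49166661370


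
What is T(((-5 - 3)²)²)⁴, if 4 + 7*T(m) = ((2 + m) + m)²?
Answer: 20322052708574359231088113483776/2401 ≈ 8.4640e+27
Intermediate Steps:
T(m) = -4/7 + (2 + 2*m)²/7 (T(m) = -4/7 + ((2 + m) + m)²/7 = -4/7 + (2 + 2*m)²/7)
T(((-5 - 3)²)²)⁴ = (4*((-5 - 3)²)²*(2 + ((-5 - 3)²)²)/7)⁴ = (4*((-8)²)²*(2 + ((-8)²)²)/7)⁴ = ((4/7)*64²*(2 + 64²))⁴ = ((4/7)*4096*(2 + 4096))⁴ = ((4/7)*4096*4098)⁴ = (67141632/7)⁴ = 20322052708574359231088113483776/2401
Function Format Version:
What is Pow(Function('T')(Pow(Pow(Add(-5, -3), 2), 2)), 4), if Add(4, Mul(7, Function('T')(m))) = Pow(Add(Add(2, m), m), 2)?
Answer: Rational(20322052708574359231088113483776, 2401) ≈ 8.4640e+27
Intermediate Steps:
Function('T')(m) = Add(Rational(-4, 7), Mul(Rational(1, 7), Pow(Add(2, Mul(2, m)), 2))) (Function('T')(m) = Add(Rational(-4, 7), Mul(Rational(1, 7), Pow(Add(Add(2, m), m), 2))) = Add(Rational(-4, 7), Mul(Rational(1, 7), Pow(Add(2, Mul(2, m)), 2))))
Pow(Function('T')(Pow(Pow(Add(-5, -3), 2), 2)), 4) = Pow(Mul(Rational(4, 7), Pow(Pow(Add(-5, -3), 2), 2), Add(2, Pow(Pow(Add(-5, -3), 2), 2))), 4) = Pow(Mul(Rational(4, 7), Pow(Pow(-8, 2), 2), Add(2, Pow(Pow(-8, 2), 2))), 4) = Pow(Mul(Rational(4, 7), Pow(64, 2), Add(2, Pow(64, 2))), 4) = Pow(Mul(Rational(4, 7), 4096, Add(2, 4096)), 4) = Pow(Mul(Rational(4, 7), 4096, 4098), 4) = Pow(Rational(67141632, 7), 4) = Rational(20322052708574359231088113483776, 2401)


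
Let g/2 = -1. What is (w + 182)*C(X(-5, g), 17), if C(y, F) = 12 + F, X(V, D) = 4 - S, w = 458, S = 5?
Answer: 18560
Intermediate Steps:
g = -2 (g = 2*(-1) = -2)
X(V, D) = -1 (X(V, D) = 4 - 1*5 = 4 - 5 = -1)
(w + 182)*C(X(-5, g), 17) = (458 + 182)*(12 + 17) = 640*29 = 18560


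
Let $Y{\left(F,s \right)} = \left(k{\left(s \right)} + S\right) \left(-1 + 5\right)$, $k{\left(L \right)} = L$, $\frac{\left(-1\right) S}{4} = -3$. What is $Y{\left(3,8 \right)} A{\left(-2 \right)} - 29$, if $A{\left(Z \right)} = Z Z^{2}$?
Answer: $-669$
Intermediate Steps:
$S = 12$ ($S = \left(-4\right) \left(-3\right) = 12$)
$A{\left(Z \right)} = Z^{3}$
$Y{\left(F,s \right)} = 48 + 4 s$ ($Y{\left(F,s \right)} = \left(s + 12\right) \left(-1 + 5\right) = \left(12 + s\right) 4 = 48 + 4 s$)
$Y{\left(3,8 \right)} A{\left(-2 \right)} - 29 = \left(48 + 4 \cdot 8\right) \left(-2\right)^{3} - 29 = \left(48 + 32\right) \left(-8\right) - 29 = 80 \left(-8\right) - 29 = -640 - 29 = -669$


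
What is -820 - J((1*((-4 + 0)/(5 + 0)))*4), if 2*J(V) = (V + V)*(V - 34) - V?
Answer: -23516/25 ≈ -940.64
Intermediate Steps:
J(V) = -V/2 + V*(-34 + V) (J(V) = ((V + V)*(V - 34) - V)/2 = ((2*V)*(-34 + V) - V)/2 = (2*V*(-34 + V) - V)/2 = (-V + 2*V*(-34 + V))/2 = -V/2 + V*(-34 + V))
-820 - J((1*((-4 + 0)/(5 + 0)))*4) = -820 - (1*((-4 + 0)/(5 + 0)))*4*(-69 + 2*((1*((-4 + 0)/(5 + 0)))*4))/2 = -820 - (1*(-4/5))*4*(-69 + 2*((1*(-4/5))*4))/2 = -820 - (-4/5*4)*(-69 + 2*(-4/5*4))/2 = -820 - (-16)*(-69 + 2*(-16/5))/(2*5) = -820 - (-16)*(-69 - 32/5)/(2*5) = -820 - (-16)*(-377)/(2*5*5) = -820 - 1*3016/25 = -820 - 3016/25 = -23516/25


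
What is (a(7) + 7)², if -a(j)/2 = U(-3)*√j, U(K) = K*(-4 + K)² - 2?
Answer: 621677 + 4172*√7 ≈ 6.3272e+5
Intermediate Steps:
U(K) = -2 + K*(-4 + K)²
a(j) = 298*√j (a(j) = -2*(-2 - 3*(-4 - 3)²)*√j = -2*(-2 - 3*(-7)²)*√j = -2*(-2 - 3*49)*√j = -2*(-2 - 147)*√j = -(-298)*√j = 298*√j)
(a(7) + 7)² = (298*√7 + 7)² = (7 + 298*√7)²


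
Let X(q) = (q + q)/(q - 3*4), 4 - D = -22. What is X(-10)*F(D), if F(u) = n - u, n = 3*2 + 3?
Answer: -170/11 ≈ -15.455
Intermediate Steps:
D = 26 (D = 4 - 1*(-22) = 4 + 22 = 26)
n = 9 (n = 6 + 3 = 9)
F(u) = 9 - u
X(q) = 2*q/(-12 + q) (X(q) = (2*q)/(q - 12) = (2*q)/(-12 + q) = 2*q/(-12 + q))
X(-10)*F(D) = (2*(-10)/(-12 - 10))*(9 - 1*26) = (2*(-10)/(-22))*(9 - 26) = (2*(-10)*(-1/22))*(-17) = (10/11)*(-17) = -170/11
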